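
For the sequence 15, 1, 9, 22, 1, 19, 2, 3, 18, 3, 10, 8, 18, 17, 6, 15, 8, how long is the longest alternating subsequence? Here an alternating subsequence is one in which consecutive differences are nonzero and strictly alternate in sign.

A longest alternating subsequence is 15, 1, 9, 1, 19, 2, 18, 3, 10, 8, 18, 6, 15, 8 (positions 1,2,3,5,6,7,9,10,11,12,13,15,16,17); its 13 consecutive differences strictly alternate in sign, and length 14 is optimal.

14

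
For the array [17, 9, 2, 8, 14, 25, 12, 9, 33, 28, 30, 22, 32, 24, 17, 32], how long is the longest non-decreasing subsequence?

One longest non-decreasing subsequence is 2, 8, 14, 25, 28, 30, 32, 32 (positions 3,4,5,6,10,11,13,16), of length 8; no longer one exists.

8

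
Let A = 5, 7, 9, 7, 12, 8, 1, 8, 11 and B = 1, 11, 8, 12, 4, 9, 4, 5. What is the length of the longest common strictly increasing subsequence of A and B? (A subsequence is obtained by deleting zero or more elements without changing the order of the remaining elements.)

A longest common strictly increasing subsequence is 1, 11 (length 2); it appears in order in both A and B, and no longer such subsequence exists.

2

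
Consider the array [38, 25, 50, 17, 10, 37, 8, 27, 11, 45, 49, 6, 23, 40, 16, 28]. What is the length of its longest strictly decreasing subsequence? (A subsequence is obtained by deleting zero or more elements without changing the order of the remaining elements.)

6

Let dp[i] be the longest decreasing subsequence ending at position i. Then dp = [1, 2, 1, 3, 4, 2, 5, 3, 4, 2, 2, 6, 4, 3, 5, 4].
The maximum is 6; one witness is 38, 25, 17, 10, 8, 6 at positions 1,2,4,5,7,12.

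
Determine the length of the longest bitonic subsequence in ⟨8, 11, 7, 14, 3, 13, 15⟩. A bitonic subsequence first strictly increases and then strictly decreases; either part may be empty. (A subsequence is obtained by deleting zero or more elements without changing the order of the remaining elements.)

One longest bitonic subsequence is 8, 11, 7, 3 (positions 1,2,3,5): it rises to 11 then falls. Length 4 is optimal.

4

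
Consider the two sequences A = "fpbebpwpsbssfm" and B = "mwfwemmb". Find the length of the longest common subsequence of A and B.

A longest common subsequence is feb (length 3); the LCS DP confirms no longer common subsequence exists.

3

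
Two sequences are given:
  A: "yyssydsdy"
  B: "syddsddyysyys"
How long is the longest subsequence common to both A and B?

6

Backtracking the LCS table gives one alignment: s (A4,B1) → y (A5,B2) → d (A6,B4) → s (A7,B5) → d (A8,B7) → y (A9,B12).
So the longest common subsequence has length 6.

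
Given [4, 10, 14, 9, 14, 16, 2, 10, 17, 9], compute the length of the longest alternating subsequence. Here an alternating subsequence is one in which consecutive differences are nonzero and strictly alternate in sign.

7

A longest alternating subsequence is 4, 10, 9, 14, 2, 10, 9 (positions 1,2,4,5,7,8,10); its 6 consecutive differences strictly alternate in sign, and length 7 is optimal.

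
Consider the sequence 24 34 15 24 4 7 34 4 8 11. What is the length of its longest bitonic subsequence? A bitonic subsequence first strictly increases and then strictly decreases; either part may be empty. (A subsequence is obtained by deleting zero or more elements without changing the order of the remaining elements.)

5

Let inc[i] be the LIS ending at i and dec[i] the longest strictly decreasing subsequence starting at i. inc = [1, 2, 1, 2, 1, 2, 3, 1, 3, 4], dec = [4, 4, 3, 3, 1, 2, 2, 1, 1, 1].
max_i inc[i]+dec[i]−1 = 5, with one witness 24, 34, 24, 7, 4.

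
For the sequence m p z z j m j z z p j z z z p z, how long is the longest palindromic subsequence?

10

One longest palindromic subsequence is pzzjzzjzzp (positions 2,3,4,7,8,9,11,13,14,15); it reads the same forward and backward, and the interval DP gives dp[1][16] = 10.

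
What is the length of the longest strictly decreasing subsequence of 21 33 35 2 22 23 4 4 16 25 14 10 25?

5

Scanning left to right, the best length ending at each element is: 21→1, 33→1, 35→1, 2→2, 22→2, 23→2, 4→3, 4→3, 16→3, 25→2, 14→4, 10→5, 25→2.
So the longest decreasing subsequence has length 5, e.g. 33, 22, 16, 14, 10.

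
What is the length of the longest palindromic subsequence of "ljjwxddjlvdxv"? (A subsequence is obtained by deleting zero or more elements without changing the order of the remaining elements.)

One longest palindromic subsequence is ljddjl (positions 1,2,6,7,8,9); it reads the same forward and backward, and the interval DP gives dp[1][13] = 6.

6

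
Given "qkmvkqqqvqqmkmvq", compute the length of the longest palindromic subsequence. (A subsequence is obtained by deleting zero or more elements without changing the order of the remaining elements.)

11

Using dp[i][j] = 2 + dp[i+1][j−1] if the ends match, else max(dp[i+1][j], dp[i][j−1]):
dp[1][16] = 11. A witness is qvkqqvqqkvq at positions 1,4,5,7,8,9,10,11,13,15,16.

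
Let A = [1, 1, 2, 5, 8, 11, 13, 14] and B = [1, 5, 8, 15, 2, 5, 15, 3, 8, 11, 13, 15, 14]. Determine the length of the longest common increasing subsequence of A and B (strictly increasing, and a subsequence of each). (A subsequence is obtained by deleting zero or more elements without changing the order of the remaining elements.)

7

For each value that appears in both, track the longest common increasing run ending there.
The best achievable length is 7; one witness is 1, 2, 5, 8, 11, 13, 14 (A-positions 1,3,4,5,6,7,8, B-positions 1,5,6,9,10,11,13).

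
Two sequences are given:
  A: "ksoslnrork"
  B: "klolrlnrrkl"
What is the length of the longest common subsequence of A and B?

7

A longest common subsequence is kolnrrk (length 7); the LCS DP confirms no longer common subsequence exists.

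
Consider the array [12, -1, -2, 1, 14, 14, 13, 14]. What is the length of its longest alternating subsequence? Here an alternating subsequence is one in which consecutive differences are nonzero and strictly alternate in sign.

5

A longest alternating subsequence is 12, -1, 14, 13, 14 (positions 1,2,5,7,8); its 4 consecutive differences strictly alternate in sign, and length 5 is optimal.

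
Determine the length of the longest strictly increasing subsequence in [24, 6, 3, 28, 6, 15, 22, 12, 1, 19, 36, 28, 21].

5

Scanning left to right, the best length ending at each element is: 24→1, 6→1, 3→1, 28→2, 6→2, 15→3, 22→4, 12→3, 1→1, 19→4, 36→5, 28→5, 21→5.
So the longest increasing subsequence has length 5, e.g. 3, 6, 15, 22, 36.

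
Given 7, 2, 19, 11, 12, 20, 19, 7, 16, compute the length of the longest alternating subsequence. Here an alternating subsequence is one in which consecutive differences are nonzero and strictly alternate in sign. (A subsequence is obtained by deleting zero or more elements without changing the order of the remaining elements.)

7

Track the best alternating length ending on an up-step vs a down-step at each position: up/down = 1/1, 1/2, 3/1, 3/4, 5/4, 5/1, 5/6, 3/6, 7/6.
The maximum over both is 7; one such subsequence is 7, 2, 19, 11, 12, 7, 16.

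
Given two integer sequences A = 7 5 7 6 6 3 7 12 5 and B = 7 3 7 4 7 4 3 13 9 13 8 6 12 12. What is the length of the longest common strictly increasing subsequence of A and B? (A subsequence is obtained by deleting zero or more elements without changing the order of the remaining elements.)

3

A longest common strictly increasing subsequence is 3, 7, 12 (length 3); it appears in order in both A and B, and no longer such subsequence exists.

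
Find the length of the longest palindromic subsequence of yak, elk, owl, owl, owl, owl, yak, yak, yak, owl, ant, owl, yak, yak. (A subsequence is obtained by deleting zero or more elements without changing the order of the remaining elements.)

9

Using dp[i][j] = 2 + dp[i+1][j−1] if the ends match, else max(dp[i+1][j], dp[i][j−1]):
dp[1][14] = 9. A witness is yak owl owl yak yak yak owl owl yak at positions 1,5,6,7,8,9,10,12,14.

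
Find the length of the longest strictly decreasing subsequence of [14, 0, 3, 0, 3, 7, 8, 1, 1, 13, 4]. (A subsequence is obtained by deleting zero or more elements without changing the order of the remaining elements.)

3

Let dp[i] be the longest decreasing subsequence ending at position i. Then dp = [1, 2, 2, 3, 2, 2, 2, 3, 3, 2, 3].
The maximum is 3; one witness is 14, 3, 0 at positions 1,3,4.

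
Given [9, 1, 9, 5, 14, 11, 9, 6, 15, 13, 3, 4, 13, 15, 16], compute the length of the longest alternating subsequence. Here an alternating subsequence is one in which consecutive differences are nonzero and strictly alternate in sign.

9

A longest alternating subsequence is 9, 1, 9, 5, 14, 11, 15, 3, 4 (positions 1,2,3,4,5,6,9,11,12); its 8 consecutive differences strictly alternate in sign, and length 9 is optimal.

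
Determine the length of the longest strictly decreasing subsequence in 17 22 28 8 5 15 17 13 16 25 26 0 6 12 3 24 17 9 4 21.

Scanning left to right, the best length ending at each element is: 17→1, 22→1, 28→1, 8→2, 5→3, 15→2, 17→2, 13→3, 16→3, 25→2, 26→2, 0→4, 6→4, 12→4, 3→5, 24→3, 17→4, 9→5, 4→6, 21→4.
So the longest decreasing subsequence has length 6, e.g. 17, 15, 13, 12, 9, 4.

6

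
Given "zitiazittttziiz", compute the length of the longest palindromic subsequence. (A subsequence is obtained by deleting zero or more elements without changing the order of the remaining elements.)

One longest palindromic subsequence is ziizttttziiz (positions 1,2,4,6,8,9,10,11,12,13,14,15); it reads the same forward and backward, and the interval DP gives dp[1][15] = 12.

12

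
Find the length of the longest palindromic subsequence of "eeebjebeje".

Using dp[i][j] = 2 + dp[i+1][j−1] if the ends match, else max(dp[i+1][j], dp[i][j−1]):
dp[1][10] = 7. A witness is ejebeje at positions 1,5,6,7,8,9,10.

7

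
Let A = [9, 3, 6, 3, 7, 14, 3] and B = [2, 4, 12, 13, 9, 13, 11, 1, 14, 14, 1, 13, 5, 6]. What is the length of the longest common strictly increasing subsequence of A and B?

2

For each value that appears in both, track the longest common increasing run ending there.
The best achievable length is 2; one witness is 9, 14 (A-positions 1,6, B-positions 5,9).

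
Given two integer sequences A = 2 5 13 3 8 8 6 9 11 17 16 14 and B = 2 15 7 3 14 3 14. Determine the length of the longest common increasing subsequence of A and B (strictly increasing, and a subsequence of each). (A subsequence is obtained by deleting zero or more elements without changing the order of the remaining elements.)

3

For each value that appears in both, track the longest common increasing run ending there.
The best achievable length is 3; one witness is 2, 3, 14 (A-positions 1,4,12, B-positions 1,4,5).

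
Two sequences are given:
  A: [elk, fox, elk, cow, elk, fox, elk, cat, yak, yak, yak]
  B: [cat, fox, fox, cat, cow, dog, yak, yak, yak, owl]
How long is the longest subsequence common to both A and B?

6

A longest common subsequence is fox, fox, cat, yak, yak, yak (length 6); the LCS DP confirms no longer common subsequence exists.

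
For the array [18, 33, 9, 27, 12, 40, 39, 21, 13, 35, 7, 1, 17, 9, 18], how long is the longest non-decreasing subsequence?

5

One longest non-decreasing subsequence is 9, 12, 13, 17, 18 (positions 3,5,9,13,15), of length 5; no longer one exists.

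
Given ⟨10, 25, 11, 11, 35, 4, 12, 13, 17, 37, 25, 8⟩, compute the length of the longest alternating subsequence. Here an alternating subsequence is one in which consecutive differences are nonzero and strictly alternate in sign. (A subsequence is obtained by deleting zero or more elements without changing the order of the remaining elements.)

Track the best alternating length ending on an up-step vs a down-step at each position: up/down = 1/1, 2/1, 2/3, 2/3, 4/1, 1/5, 6/5, 6/5, 6/5, 6/1, 6/7, 6/7.
The maximum over both is 7; one such subsequence is 10, 25, 11, 35, 4, 37, 25.

7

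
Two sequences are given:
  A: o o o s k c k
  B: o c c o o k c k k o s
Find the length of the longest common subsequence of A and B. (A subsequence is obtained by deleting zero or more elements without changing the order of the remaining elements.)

A longest common subsequence is oookck (length 6); the LCS DP confirms no longer common subsequence exists.

6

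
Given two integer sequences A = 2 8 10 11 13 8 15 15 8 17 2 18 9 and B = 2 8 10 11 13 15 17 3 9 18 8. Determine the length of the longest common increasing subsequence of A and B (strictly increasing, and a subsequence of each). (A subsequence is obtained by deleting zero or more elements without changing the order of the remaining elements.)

8

A longest common strictly increasing subsequence is 2, 8, 10, 11, 13, 15, 17, 18 (length 8); it appears in order in both A and B, and no longer such subsequence exists.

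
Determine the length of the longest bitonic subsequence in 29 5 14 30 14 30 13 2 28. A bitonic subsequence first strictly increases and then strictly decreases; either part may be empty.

One longest bitonic subsequence is 5, 14, 30, 14, 13, 2 (positions 2,3,4,5,7,8): it rises to 30 then falls. Length 6 is optimal.

6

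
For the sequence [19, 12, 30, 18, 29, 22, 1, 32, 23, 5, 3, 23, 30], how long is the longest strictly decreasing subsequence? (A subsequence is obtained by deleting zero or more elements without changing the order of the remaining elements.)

5

One longest decreasing subsequence is 30, 29, 22, 5, 3 (positions 3,5,6,10,11), of length 5; no longer one exists.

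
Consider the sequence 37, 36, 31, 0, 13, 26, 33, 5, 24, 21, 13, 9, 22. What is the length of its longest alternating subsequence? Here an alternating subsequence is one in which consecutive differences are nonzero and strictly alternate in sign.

7

Track the best alternating length ending on an up-step vs a down-step at each position: up/down = 1/1, 1/2, 1/2, 1/2, 3/2, 3/2, 3/2, 3/4, 5/4, 5/6, 5/6, 5/6, 7/6.
The maximum over both is 7; one such subsequence is 37, 0, 13, 5, 24, 21, 22.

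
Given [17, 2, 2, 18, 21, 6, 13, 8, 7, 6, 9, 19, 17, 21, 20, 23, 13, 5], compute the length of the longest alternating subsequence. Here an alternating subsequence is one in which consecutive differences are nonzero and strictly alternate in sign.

12

Track the best alternating length ending on an up-step vs a down-step at each position: up/down = 1/1, 1/2, 1/2, 3/1, 3/1, 3/4, 5/4, 5/6, 5/6, 3/6, 7/6, 7/4, 7/8, 9/1, 9/10, 11/1, 7/12, 3/12.
The maximum over both is 12; one such subsequence is 17, 2, 18, 6, 13, 8, 19, 17, 21, 20, 23, 13.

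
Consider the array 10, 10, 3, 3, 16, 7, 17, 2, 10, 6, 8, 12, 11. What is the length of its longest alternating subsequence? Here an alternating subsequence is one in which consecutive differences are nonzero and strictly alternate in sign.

Track the best alternating length ending on an up-step vs a down-step at each position: up/down = 1/1, 1/1, 1/2, 1/2, 3/1, 3/4, 5/1, 1/6, 7/6, 7/8, 9/8, 9/6, 9/10.
The maximum over both is 10; one such subsequence is 10, 3, 16, 7, 17, 2, 10, 6, 12, 11.

10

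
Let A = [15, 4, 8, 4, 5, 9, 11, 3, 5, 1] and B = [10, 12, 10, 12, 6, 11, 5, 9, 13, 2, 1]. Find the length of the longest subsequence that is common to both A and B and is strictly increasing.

2

A longest common strictly increasing subsequence is 5, 9 (length 2); it appears in order in both A and B, and no longer such subsequence exists.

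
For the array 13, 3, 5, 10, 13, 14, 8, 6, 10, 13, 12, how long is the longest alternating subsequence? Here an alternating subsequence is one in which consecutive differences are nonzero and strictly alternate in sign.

6

A longest alternating subsequence is 13, 3, 10, 8, 13, 12 (positions 1,2,4,7,10,11); its 5 consecutive differences strictly alternate in sign, and length 6 is optimal.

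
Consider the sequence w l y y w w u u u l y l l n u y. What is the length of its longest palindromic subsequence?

7

One longest palindromic subsequence is yullluy (positions 3,7,10,12,13,15,16); it reads the same forward and backward, and the interval DP gives dp[1][16] = 7.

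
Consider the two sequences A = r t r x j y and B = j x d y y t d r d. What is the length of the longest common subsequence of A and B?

A longest common subsequence is tr (length 2); the LCS DP confirms no longer common subsequence exists.

2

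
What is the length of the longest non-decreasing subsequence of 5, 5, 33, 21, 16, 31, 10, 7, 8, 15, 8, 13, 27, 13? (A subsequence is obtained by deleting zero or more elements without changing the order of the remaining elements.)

Scanning left to right, the best length ending at each element is: 5→1, 5→2, 33→3, 21→3, 16→3, 31→4, 10→3, 7→3, 8→4, 15→5, 8→5, 13→6, 27→7, 13→7.
So the longest non-decreasing subsequence has length 7, e.g. 5, 5, 7, 8, 8, 13, 27.

7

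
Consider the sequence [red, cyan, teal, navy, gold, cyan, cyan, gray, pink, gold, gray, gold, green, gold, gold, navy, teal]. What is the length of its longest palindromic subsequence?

One longest palindromic subsequence is teal navy gold gold green gold gold navy teal (positions 3,4,5,10,13,14,15,16,17); it reads the same forward and backward, and the interval DP gives dp[1][17] = 9.

9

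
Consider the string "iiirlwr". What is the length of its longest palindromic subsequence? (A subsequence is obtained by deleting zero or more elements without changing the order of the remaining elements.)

3

One longest palindromic subsequence is rwr (positions 4,6,7); it reads the same forward and backward, and the interval DP gives dp[1][7] = 3.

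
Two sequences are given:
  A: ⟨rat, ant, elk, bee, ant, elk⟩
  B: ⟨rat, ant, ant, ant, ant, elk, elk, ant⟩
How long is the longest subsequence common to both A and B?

Backtracking the LCS table gives one alignment: rat (A1,B1) → ant (A2,B5) → elk (A3,B7) → ant (A5,B8).
So the longest common subsequence has length 4.

4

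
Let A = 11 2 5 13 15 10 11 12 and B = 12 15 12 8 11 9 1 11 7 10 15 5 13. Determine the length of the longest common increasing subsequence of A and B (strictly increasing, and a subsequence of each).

A longest common strictly increasing subsequence is 11, 15 (length 2); it appears in order in both A and B, and no longer such subsequence exists.

2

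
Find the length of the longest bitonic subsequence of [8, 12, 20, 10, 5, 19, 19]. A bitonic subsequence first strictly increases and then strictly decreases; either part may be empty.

5

Let inc[i] be the LIS ending at i and dec[i] the longest strictly decreasing subsequence starting at i. inc = [1, 2, 3, 2, 1, 3, 3], dec = [2, 3, 3, 2, 1, 1, 1].
max_i inc[i]+dec[i]−1 = 5, with one witness 8, 12, 20, 10, 5.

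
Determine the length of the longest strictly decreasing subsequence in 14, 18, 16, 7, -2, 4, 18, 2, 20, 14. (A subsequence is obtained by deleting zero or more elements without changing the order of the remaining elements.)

Let dp[i] be the longest decreasing subsequence ending at position i. Then dp = [1, 1, 2, 3, 4, 4, 1, 5, 1, 3].
The maximum is 5; one witness is 18, 16, 7, 4, 2 at positions 2,3,4,6,8.

5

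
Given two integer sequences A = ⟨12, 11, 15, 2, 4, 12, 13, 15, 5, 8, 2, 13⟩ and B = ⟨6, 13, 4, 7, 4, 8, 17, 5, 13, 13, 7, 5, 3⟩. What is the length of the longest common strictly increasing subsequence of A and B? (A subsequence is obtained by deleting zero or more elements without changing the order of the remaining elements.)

A longest common strictly increasing subsequence is 4, 8, 13 (length 3); it appears in order in both A and B, and no longer such subsequence exists.

3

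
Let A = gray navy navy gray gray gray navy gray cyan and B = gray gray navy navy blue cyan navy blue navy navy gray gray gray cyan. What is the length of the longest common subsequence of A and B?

A longest common subsequence is gray, navy, navy, gray, gray, gray, cyan (length 7); the LCS DP confirms no longer common subsequence exists.

7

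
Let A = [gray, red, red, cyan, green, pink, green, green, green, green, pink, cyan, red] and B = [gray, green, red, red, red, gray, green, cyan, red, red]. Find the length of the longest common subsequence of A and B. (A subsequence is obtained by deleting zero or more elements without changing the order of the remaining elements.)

Backtracking the LCS table gives one alignment: gray (A1,B1) → red (A2,B4) → red (A3,B5) → green (A10,B7) → cyan (A12,B8) → red (A13,B10).
So the longest common subsequence has length 6.

6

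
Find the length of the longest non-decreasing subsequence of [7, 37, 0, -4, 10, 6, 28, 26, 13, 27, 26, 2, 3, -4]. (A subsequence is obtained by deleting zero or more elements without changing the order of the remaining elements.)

4

Let dp[i] be the longest non-decreasing subsequence ending at position i. Then dp = [1, 2, 1, 1, 2, 2, 3, 3, 3, 4, 4, 2, 3, 2].
The maximum is 4; one witness is 7, 10, 26, 27 at positions 1,5,8,10.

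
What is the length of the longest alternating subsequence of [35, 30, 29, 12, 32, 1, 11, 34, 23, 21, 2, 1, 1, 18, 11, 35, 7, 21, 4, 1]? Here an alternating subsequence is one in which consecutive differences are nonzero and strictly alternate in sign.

Track the best alternating length ending on an up-step vs a down-step at each position: up/down = 1/1, 1/2, 1/2, 1/2, 3/2, 1/4, 5/4, 5/2, 5/6, 5/6, 5/6, 1/6, 1/6, 7/6, 7/8, 9/1, 7/10, 11/10, 7/12, 1/12.
The maximum over both is 12; one such subsequence is 35, 30, 32, 1, 11, 2, 18, 11, 35, 7, 21, 4.

12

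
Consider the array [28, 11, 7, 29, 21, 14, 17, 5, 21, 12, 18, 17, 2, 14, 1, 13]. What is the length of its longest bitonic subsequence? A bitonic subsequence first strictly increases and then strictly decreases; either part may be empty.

8

One longest bitonic subsequence is 11, 14, 17, 21, 18, 17, 14, 13 (positions 2,6,7,9,11,12,14,16): it rises to 21 then falls. Length 8 is optimal.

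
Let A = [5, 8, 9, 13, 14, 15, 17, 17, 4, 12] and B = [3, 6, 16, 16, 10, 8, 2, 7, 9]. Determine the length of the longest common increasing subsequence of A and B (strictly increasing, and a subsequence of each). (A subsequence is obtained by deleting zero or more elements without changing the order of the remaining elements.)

2

A longest common strictly increasing subsequence is 8, 9 (length 2); it appears in order in both A and B, and no longer such subsequence exists.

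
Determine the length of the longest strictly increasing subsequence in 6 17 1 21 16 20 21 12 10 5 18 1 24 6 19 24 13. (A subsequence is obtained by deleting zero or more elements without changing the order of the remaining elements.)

Scanning left to right, the best length ending at each element is: 6→1, 17→2, 1→1, 21→3, 16→2, 20→3, 21→4, 12→2, 10→2, 5→2, 18→3, 1→1, 24→5, 6→3, 19→4, 24→5, 13→4.
So the longest increasing subsequence has length 5, e.g. 6, 17, 20, 21, 24.

5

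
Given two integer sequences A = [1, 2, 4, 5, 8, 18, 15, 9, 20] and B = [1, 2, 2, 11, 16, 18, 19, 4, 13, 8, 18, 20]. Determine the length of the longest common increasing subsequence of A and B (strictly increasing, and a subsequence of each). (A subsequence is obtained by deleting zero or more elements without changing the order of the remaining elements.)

6

For each value that appears in both, track the longest common increasing run ending there.
The best achievable length is 6; one witness is 1, 2, 4, 8, 18, 20 (A-positions 1,2,3,5,6,9, B-positions 1,2,8,10,11,12).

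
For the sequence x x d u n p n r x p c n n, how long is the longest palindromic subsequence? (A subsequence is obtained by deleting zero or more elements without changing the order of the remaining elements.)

5

Using dp[i][j] = 2 + dp[i+1][j−1] if the ends match, else max(dp[i+1][j], dp[i][j−1]):
dp[1][13] = 5. A witness is nncnn at positions 5,7,11,12,13.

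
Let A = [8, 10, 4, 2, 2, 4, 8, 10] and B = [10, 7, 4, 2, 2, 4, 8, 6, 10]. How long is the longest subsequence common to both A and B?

7

A longest common subsequence is 10, 4, 2, 2, 4, 8, 10 (length 7); the LCS DP confirms no longer common subsequence exists.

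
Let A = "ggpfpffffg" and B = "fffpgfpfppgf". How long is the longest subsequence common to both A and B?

6

A longest common subsequence is fffffg (length 6); the LCS DP confirms no longer common subsequence exists.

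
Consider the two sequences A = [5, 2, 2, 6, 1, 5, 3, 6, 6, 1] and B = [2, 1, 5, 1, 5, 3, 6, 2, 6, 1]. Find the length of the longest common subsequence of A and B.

7

A longest common subsequence is 5, 1, 5, 3, 6, 6, 1 (length 7); the LCS DP confirms no longer common subsequence exists.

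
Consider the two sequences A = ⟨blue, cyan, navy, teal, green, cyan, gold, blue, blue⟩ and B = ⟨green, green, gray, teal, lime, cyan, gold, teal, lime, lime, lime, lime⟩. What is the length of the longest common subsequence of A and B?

3

A longest common subsequence is teal, cyan, gold (length 3); the LCS DP confirms no longer common subsequence exists.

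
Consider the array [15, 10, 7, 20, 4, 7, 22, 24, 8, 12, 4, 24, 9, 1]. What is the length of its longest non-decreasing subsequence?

5

One longest non-decreasing subsequence is 15, 20, 22, 24, 24 (positions 1,4,7,8,12), of length 5; no longer one exists.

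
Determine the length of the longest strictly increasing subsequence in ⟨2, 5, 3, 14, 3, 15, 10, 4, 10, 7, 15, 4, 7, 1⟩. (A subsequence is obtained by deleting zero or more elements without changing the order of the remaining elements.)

Scanning left to right, the best length ending at each element is: 2→1, 5→2, 3→2, 14→3, 3→2, 15→4, 10→3, 4→3, 10→4, 7→4, 15→5, 4→3, 7→4, 1→1.
So the longest increasing subsequence has length 5, e.g. 2, 3, 4, 10, 15.

5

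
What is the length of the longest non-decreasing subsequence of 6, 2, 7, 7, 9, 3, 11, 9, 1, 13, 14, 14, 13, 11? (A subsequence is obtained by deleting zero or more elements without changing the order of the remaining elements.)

8

Let dp[i] be the longest non-decreasing subsequence ending at position i. Then dp = [1, 1, 2, 3, 4, 2, 5, 5, 1, 6, 7, 8, 7, 6].
The maximum is 8; one witness is 6, 7, 7, 9, 11, 13, 14, 14 at positions 1,3,4,5,7,10,11,12.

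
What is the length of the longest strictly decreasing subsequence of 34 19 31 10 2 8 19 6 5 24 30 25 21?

Scanning left to right, the best length ending at each element is: 34→1, 19→2, 31→2, 10→3, 2→4, 8→4, 19→3, 6→5, 5→6, 24→3, 30→3, 25→4, 21→5.
So the longest decreasing subsequence has length 6, e.g. 34, 19, 10, 8, 6, 5.

6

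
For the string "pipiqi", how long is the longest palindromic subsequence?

3

One longest palindromic subsequence is iqi (positions 2,5,6); it reads the same forward and backward, and the interval DP gives dp[1][6] = 3.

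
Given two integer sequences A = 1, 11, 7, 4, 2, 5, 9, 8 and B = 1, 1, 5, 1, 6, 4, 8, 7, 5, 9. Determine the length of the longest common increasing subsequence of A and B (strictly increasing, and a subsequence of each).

For each value that appears in both, track the longest common increasing run ending there.
The best achievable length is 4; one witness is 1, 4, 5, 9 (A-positions 1,4,6,7, B-positions 1,6,9,10).

4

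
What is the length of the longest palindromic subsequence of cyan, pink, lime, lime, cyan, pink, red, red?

Using dp[i][j] = 2 + dp[i+1][j−1] if the ends match, else max(dp[i+1][j], dp[i][j−1]):
dp[1][8] = 4. A witness is pink lime lime pink at positions 2,3,4,6.

4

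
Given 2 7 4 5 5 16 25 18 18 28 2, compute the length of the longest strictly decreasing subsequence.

3

Scanning left to right, the best length ending at each element is: 2→1, 7→1, 4→2, 5→2, 5→2, 16→1, 25→1, 18→2, 18→2, 28→1, 2→3.
So the longest decreasing subsequence has length 3, e.g. 7, 4, 2.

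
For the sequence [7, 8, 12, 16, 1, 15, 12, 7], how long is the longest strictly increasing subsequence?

4

Let dp[i] be the longest increasing subsequence ending at position i. Then dp = [1, 2, 3, 4, 1, 4, 3, 2].
The maximum is 4; one witness is 7, 8, 12, 16 at positions 1,2,3,4.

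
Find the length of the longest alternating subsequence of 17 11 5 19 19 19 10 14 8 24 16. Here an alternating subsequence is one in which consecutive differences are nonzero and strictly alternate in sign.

A longest alternating subsequence is 17, 11, 19, 10, 14, 8, 24, 16 (positions 1,2,4,7,8,9,10,11); its 7 consecutive differences strictly alternate in sign, and length 8 is optimal.

8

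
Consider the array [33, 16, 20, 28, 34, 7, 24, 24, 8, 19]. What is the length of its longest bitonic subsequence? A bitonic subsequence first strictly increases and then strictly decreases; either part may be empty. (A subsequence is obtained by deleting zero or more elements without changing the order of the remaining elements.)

Let inc[i] be the LIS ending at i and dec[i] the longest strictly decreasing subsequence starting at i. inc = [1, 1, 2, 3, 4, 1, 3, 3, 2, 3], dec = [4, 2, 2, 3, 3, 1, 2, 2, 1, 1].
max_i inc[i]+dec[i]−1 = 6, with one witness 16, 20, 28, 34, 24, 19.

6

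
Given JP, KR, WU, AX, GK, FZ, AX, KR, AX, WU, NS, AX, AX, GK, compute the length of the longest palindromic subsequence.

7

One longest palindromic subsequence is GK AX AX NS AX AX GK (positions 5,7,9,11,12,13,14); it reads the same forward and backward, and the interval DP gives dp[1][14] = 7.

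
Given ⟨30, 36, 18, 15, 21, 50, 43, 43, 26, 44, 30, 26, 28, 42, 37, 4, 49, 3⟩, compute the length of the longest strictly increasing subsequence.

Let dp[i] be the longest increasing subsequence ending at position i. Then dp = [1, 2, 1, 1, 2, 3, 3, 3, 3, 4, 4, 3, 4, 5, 5, 1, 6, 1].
The maximum is 6; one witness is 18, 21, 26, 30, 42, 49 at positions 3,5,9,11,14,17.

6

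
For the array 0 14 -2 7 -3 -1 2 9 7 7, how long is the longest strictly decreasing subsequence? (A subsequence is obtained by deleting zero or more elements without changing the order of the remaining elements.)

3

Let dp[i] be the longest decreasing subsequence ending at position i. Then dp = [1, 1, 2, 2, 3, 3, 3, 2, 3, 3].
The maximum is 3; one witness is 0, -2, -3 at positions 1,3,5.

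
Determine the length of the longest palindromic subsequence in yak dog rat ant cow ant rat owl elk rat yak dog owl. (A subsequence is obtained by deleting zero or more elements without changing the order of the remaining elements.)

7

Using dp[i][j] = 2 + dp[i+1][j−1] if the ends match, else max(dp[i+1][j], dp[i][j−1]):
dp[1][13] = 7. A witness is dog rat ant cow ant rat dog at positions 2,3,4,5,6,10,12.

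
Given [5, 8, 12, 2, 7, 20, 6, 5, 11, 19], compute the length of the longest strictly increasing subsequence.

Let dp[i] be the longest increasing subsequence ending at position i. Then dp = [1, 2, 3, 1, 2, 4, 2, 2, 3, 4].
The maximum is 4; one witness is 5, 8, 12, 20 at positions 1,2,3,6.

4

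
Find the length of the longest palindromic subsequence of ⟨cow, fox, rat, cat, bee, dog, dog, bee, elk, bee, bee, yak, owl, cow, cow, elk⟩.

One longest palindromic subsequence is cow bee bee elk bee bee cow (positions 1,5,8,9,10,11,15); it reads the same forward and backward, and the interval DP gives dp[1][16] = 7.

7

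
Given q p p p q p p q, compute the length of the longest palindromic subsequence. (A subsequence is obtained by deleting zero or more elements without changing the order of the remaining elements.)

7

One longest palindromic subsequence is qppqppq (positions 1,2,3,5,6,7,8); it reads the same forward and backward, and the interval DP gives dp[1][8] = 7.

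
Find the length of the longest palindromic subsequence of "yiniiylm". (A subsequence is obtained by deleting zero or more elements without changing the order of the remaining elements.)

5

One longest palindromic subsequence is yiiiy (positions 1,2,4,5,6); it reads the same forward and backward, and the interval DP gives dp[1][8] = 5.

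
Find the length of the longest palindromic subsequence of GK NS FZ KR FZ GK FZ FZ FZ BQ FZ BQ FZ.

One longest palindromic subsequence is FZ FZ FZ FZ FZ FZ FZ (positions 3,5,7,8,9,11,13); it reads the same forward and backward, and the interval DP gives dp[1][13] = 7.

7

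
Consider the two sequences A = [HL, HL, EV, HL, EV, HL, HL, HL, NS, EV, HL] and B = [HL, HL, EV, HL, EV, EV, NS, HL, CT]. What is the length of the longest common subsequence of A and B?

Backtracking the LCS table gives one alignment: HL (A1,B1) → HL (A2,B2) → EV (A3,B3) → HL (A4,B4) → EV (A5,B6) → NS (A9,B7) → HL (A11,B8).
So the longest common subsequence has length 7.

7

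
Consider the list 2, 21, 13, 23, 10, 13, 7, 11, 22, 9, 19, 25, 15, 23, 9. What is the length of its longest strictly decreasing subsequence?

Scanning left to right, the best length ending at each element is: 2→1, 21→1, 13→2, 23→1, 10→3, 13→2, 7→4, 11→3, 22→2, 9→4, 19→3, 25→1, 15→4, 23→2, 9→5.
So the longest decreasing subsequence has length 5, e.g. 23, 22, 19, 15, 9.

5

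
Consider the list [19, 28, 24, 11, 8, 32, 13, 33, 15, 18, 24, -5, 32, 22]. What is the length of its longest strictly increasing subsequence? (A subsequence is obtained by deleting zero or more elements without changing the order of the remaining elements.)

6

Let dp[i] be the longest increasing subsequence ending at position i. Then dp = [1, 2, 2, 1, 1, 3, 2, 4, 3, 4, 5, 1, 6, 5].
The maximum is 6; one witness is 11, 13, 15, 18, 24, 32 at positions 4,7,9,10,11,13.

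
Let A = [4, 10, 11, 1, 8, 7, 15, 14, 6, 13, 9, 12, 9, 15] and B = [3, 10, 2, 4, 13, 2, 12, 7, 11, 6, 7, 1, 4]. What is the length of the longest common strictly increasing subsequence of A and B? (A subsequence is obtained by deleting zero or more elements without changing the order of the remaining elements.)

A longest common strictly increasing subsequence is 10, 13 (length 2); it appears in order in both A and B, and no longer such subsequence exists.

2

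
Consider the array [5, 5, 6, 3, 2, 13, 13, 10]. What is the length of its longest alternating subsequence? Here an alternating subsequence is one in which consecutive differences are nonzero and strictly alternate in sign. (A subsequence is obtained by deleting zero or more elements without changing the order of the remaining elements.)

5

Track the best alternating length ending on an up-step vs a down-step at each position: up/down = 1/1, 1/1, 2/1, 1/3, 1/3, 4/1, 4/1, 4/5.
The maximum over both is 5; one such subsequence is 5, 6, 3, 13, 10.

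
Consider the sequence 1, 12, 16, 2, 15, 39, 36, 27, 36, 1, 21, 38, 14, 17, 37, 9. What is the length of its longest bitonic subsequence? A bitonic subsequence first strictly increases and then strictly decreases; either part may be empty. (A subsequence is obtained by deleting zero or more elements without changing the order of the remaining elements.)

Let inc[i] be the LIS ending at i and dec[i] the longest strictly decreasing subsequence starting at i. inc = [1, 2, 3, 2, 3, 4, 4, 4, 5, 1, 4, 6, 3, 4, 6, 3], dec = [1, 3, 4, 2, 3, 6, 5, 4, 4, 1, 3, 3, 2, 2, 2, 1].
max_i inc[i]+dec[i]−1 = 9, with one witness 1, 12, 16, 39, 36, 27, 21, 17, 9.

9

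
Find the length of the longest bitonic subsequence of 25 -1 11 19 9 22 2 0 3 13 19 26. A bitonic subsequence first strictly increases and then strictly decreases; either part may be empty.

6

One longest bitonic subsequence is -1, 11, 19, 9, 2, 0 (positions 2,3,4,5,7,8): it rises to 19 then falls. Length 6 is optimal.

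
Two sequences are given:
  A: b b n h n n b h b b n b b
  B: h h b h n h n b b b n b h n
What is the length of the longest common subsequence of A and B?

A longest common subsequence is bnhnbbbnb (length 9); the LCS DP confirms no longer common subsequence exists.

9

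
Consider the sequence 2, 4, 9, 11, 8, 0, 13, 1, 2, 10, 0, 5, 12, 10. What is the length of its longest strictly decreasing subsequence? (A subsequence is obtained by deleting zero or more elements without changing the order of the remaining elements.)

4

Scanning left to right, the best length ending at each element is: 2→1, 4→1, 9→1, 11→1, 8→2, 0→3, 13→1, 1→3, 2→3, 10→2, 0→4, 5→3, 12→2, 10→3.
So the longest decreasing subsequence has length 4, e.g. 9, 8, 1, 0.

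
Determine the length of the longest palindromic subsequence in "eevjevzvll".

Using dp[i][j] = 2 + dp[i+1][j−1] if the ends match, else max(dp[i+1][j], dp[i][j−1]):
dp[1][10] = 3. A witness is vzv at positions 6,7,8.

3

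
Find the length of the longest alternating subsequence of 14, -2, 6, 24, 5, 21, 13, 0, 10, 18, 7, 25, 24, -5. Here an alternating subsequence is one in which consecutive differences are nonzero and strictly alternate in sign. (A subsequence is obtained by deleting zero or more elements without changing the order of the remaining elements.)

10

A longest alternating subsequence is 14, -2, 6, 5, 21, 0, 10, 7, 25, 24 (positions 1,2,3,5,6,8,9,11,12,13); its 9 consecutive differences strictly alternate in sign, and length 10 is optimal.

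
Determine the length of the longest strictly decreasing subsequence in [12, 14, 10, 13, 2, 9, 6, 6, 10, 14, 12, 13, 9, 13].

4

One longest decreasing subsequence is 12, 10, 9, 6 (positions 1,3,6,7), of length 4; no longer one exists.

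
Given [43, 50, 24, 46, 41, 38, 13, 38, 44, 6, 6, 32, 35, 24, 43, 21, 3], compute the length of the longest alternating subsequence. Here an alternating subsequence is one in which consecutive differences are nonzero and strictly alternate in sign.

11

A longest alternating subsequence is 43, 50, 24, 46, 13, 38, 6, 32, 24, 43, 21 (positions 1,2,3,4,7,8,10,12,14,15,16); its 10 consecutive differences strictly alternate in sign, and length 11 is optimal.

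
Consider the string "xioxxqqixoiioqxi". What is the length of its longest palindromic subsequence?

10

One longest palindromic subsequence is ixqoiioqxi (positions 2,4,6,10,11,12,13,14,15,16); it reads the same forward and backward, and the interval DP gives dp[1][16] = 10.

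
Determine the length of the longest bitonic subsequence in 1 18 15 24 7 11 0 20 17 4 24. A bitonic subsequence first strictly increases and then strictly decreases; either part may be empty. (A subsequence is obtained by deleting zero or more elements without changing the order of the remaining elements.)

Let inc[i] be the LIS ending at i and dec[i] the longest strictly decreasing subsequence starting at i. inc = [1, 2, 2, 3, 2, 3, 1, 4, 4, 2, 5], dec = [2, 4, 3, 4, 2, 2, 1, 3, 2, 1, 1].
max_i inc[i]+dec[i]−1 = 6, with one witness 1, 18, 24, 20, 17, 4.

6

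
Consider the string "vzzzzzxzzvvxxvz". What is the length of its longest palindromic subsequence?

One longest palindromic subsequence is vzzzzzzzv (positions 1,2,3,4,5,6,8,9,14); it reads the same forward and backward, and the interval DP gives dp[1][15] = 9.

9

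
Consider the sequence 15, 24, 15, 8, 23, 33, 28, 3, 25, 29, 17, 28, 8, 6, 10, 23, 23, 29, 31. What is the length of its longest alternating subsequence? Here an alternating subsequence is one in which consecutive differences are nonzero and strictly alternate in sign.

A longest alternating subsequence is 15, 24, 15, 23, 3, 25, 17, 28, 8, 10 (positions 1,2,3,5,8,9,11,12,13,15); its 9 consecutive differences strictly alternate in sign, and length 10 is optimal.

10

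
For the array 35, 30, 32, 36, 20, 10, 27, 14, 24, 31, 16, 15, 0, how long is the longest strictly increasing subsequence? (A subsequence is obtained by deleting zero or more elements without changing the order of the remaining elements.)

Let dp[i] be the longest increasing subsequence ending at position i. Then dp = [1, 1, 2, 3, 1, 1, 2, 2, 3, 4, 3, 3, 1].
The maximum is 4; one witness is 10, 14, 24, 31 at positions 6,8,9,10.

4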